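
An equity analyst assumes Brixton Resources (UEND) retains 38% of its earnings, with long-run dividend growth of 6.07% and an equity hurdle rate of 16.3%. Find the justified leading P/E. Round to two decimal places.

6.06

Payout ratio b = 1 − 0.38 = 0.62.
Justified leading P/E = b/(r−g) = 0.62/(0.163−0.0607) = 6.0606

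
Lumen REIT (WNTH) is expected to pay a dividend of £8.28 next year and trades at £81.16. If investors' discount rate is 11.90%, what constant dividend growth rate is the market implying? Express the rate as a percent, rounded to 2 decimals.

From P₀ = D₁/(r − g), the implied growth is g = r − D₁/P₀.
g = 0.119 − 8.28/81.16 = 0.119 − 0.10202 = 0.01698

1.70%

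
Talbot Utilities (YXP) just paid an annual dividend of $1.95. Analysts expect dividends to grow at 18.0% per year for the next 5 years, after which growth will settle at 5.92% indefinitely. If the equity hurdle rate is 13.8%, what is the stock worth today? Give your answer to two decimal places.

$42.30

Two-stage DDM. Project D₁…D_5 at 0.18, terminal growth 0.0592, discount at r = 0.138.
D_1 = 2.3010
D_2 = 2.7152
D_3 = 3.2039
D_4 = 3.7806
D_5 = 4.4611
Terminal value at t=5: TV = D_6/(r−g) = 4.7252/(0.138−0.0592) = 59.9648
P₀ = 2.3010/(1+0.138)^1 + 2.7152/(1+0.138)^2 + 3.2039/(1+0.138)^3 + 3.7806/(1+0.138)^4 + 4.4611/(1+0.138)^5 + 59.9648/(1+0.138)^5 = 42.3026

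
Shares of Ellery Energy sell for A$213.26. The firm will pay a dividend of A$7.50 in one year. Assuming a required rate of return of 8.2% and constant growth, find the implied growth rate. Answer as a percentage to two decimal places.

From P₀ = D₁/(r − g), the implied growth is g = r − D₁/P₀.
g = 0.082 − 7.50/213.26 = 0.082 − 0.03517 = 0.04683

4.68%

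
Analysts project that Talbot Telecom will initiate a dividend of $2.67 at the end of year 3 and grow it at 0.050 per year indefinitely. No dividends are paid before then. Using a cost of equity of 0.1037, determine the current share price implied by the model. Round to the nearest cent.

$40.82

Deferred-dividend DDM. At t=2 the remaining stream is a growing perpetuity with first payment D_3 = 2.67.
V_2 = D_3/(r−g) = 2.67/(0.1037−0.05) = 49.7207
P₀ = V_2/(1+r)^2 = 49.7207/(1+0.1037)^2 = 40.8164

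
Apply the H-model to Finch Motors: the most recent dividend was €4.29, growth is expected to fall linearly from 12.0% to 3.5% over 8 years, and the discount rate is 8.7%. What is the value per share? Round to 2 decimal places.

H-model: P₀ = D₀[(1+g_L) + H(g_S−g_L)]/(r−g_L), with H = 8/2 = 4.
P₀ = 4.29 × [(1+0.035) + 4×(0.12−0.035)] / (0.087−0.035)
   = 4.29 × 1.3750 / 0.052 = 113.4375

€113.44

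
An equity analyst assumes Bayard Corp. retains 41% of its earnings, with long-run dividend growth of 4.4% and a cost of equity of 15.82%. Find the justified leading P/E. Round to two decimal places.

Payout ratio b = 1 − 0.41 = 0.59.
Justified leading P/E = b/(r−g) = 0.59/(0.1582−0.044) = 5.1664

5.17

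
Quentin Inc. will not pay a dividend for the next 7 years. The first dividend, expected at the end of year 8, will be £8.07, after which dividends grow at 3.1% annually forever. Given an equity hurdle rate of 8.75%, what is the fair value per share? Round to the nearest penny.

£79.40

Deferred-dividend DDM. At t=7 the remaining stream is a growing perpetuity with first payment D_8 = 8.07.
V_7 = D_8/(r−g) = 8.07/(0.0875−0.031) = 142.8319
P₀ = V_7/(1+r)^7 = 142.8319/(1+0.0875)^7 = 79.3999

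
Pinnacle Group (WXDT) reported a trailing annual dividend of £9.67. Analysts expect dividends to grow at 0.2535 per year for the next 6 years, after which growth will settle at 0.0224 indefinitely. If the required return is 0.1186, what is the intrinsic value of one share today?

£291.57

Two-stage DDM. Project D₁…D_6 at 0.2535, terminal growth 0.0224, discount at r = 0.1186.
D_1 = 12.1213
D_2 = 15.1941
D_3 = 19.0458
D_4 = 23.8739
D_5 = 29.9260
D_6 = 37.5122
Terminal value at t=6: TV = D_7/(r−g) = 38.3525/(0.1186−0.0224) = 398.6743
P₀ = 12.1213/(1+0.1186)^1 + 15.1941/(1+0.1186)^2 + 19.0458/(1+0.1186)^3 + 23.8739/(1+0.1186)^4 + 29.9260/(1+0.1186)^5 + 37.5122/(1+0.1186)^6 + 398.6743/(1+0.1186)^6 = 291.5726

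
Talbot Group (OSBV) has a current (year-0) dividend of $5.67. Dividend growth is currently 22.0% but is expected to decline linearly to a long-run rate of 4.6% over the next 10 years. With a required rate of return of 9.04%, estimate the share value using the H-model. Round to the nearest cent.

$244.68

H-model: P₀ = D₀[(1+g_L) + H(g_S−g_L)]/(r−g_L), with H = 10/2 = 5.
P₀ = 5.67 × [(1+0.046) + 5×(0.22−0.046)] / (0.0904−0.046)
   = 5.67 × 1.9160 / 0.0444 = 244.6784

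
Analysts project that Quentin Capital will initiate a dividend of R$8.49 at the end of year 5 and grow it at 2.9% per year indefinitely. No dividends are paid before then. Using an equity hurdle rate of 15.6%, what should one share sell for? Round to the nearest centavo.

Deferred-dividend DDM. At t=4 the remaining stream is a growing perpetuity with first payment D_5 = 8.49.
V_4 = D_5/(r−g) = 8.49/(0.156−0.029) = 66.8504
P₀ = V_4/(1+r)^4 = 66.8504/(1+0.156)^4 = 37.4346

R$37.43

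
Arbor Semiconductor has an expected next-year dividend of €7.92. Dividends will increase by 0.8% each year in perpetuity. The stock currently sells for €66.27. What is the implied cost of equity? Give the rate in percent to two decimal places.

12.75%

Rearranging the constant-growth DDM: r = D₁/P₀ + g.
r = 7.9200 / 66.27 + 0.008 = 0.11951 + 0.008 = 0.12751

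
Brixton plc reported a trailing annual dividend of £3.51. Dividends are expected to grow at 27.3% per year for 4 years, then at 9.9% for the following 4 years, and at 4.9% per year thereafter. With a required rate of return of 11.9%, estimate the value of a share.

£124.03

Three-stage DDM. Project D₁…D_8; terminal Gordon value at t=8 with g = 0.049; discount at r = 0.119.
D_1 = 4.4682
D_2 = 5.6881
D_3 = 7.2409
D_4 = 9.2177
D_5 = 10.1302
D_6 = 11.1331
D_7 = 12.2353
D_8 = 13.4466
TV_8 = 14.1055/(0.119−0.049) = 201.5064
P₀ = Σ Dₜ/(1+r)ᵗ + TV_8/(1+r)^8 = 124.0348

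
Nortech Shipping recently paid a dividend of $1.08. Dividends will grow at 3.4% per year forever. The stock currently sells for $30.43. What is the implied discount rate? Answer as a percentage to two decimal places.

7.07%

Rearranging the constant-growth DDM: r = D₁/P₀ + g.
D₁ = 1.08 × (1 + 0.034) = 1.1167.
r = 1.1167 / 30.43 + 0.034 = 0.03670 + 0.034 = 0.07070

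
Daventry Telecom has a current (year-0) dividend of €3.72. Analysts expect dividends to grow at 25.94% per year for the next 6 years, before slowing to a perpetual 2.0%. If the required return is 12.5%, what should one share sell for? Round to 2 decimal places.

€104.87

Two-stage DDM. Project D₁…D_6 at 0.2594, terminal growth 0.02, discount at r = 0.125.
D_1 = 4.6850
D_2 = 5.9002
D_3 = 7.4308
D_4 = 9.3583
D_5 = 11.7859
D_6 = 14.8431
Terminal value at t=6: TV = D_7/(r−g) = 15.1400/(0.125−0.02) = 144.1903
P₀ = 4.6850/(1+0.125)^1 + 5.9002/(1+0.125)^2 + 7.4308/(1+0.125)^3 + 9.3583/(1+0.125)^4 + 11.7859/(1+0.125)^5 + 14.8431/(1+0.125)^6 + 144.1903/(1+0.125)^6 = 104.8743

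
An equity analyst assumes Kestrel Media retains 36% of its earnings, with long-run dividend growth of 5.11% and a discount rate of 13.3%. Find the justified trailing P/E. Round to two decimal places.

Payout ratio b = 1 − 0.36 = 0.64.
Justified trailing P/E = b(1+g)/(r−g) = 0.64×(1+0.0511)/(0.133−0.0511) = 8.2137

8.21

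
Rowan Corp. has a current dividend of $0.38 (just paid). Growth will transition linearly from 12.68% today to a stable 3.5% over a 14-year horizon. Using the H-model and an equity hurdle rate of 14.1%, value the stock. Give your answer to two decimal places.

H-model: P₀ = D₀[(1+g_L) + H(g_S−g_L)]/(r−g_L), with H = 14/2 = 7.
P₀ = 0.38 × [(1+0.035) + 7×(0.1268−0.035)] / (0.141−0.035)
   = 0.38 × 1.6776 / 0.106 = 6.0140

$6.01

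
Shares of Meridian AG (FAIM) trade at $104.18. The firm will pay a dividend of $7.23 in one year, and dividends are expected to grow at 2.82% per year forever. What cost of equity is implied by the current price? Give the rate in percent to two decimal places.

Rearranging the constant-growth DDM: r = D₁/P₀ + g.
r = 7.2300 / 104.18 + 0.0282 = 0.06940 + 0.0282 = 0.09760

9.76%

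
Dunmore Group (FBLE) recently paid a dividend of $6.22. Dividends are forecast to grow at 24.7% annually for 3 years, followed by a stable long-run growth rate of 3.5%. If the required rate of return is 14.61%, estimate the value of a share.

$96.78

Two-stage DDM. Project D₁…D_3 at 0.247, terminal growth 0.035, discount at r = 0.1461.
D_1 = 7.7563
D_2 = 9.6722
D_3 = 12.0612
Terminal value at t=3: TV = D_4/(r−g) = 12.4833/(0.1461−0.035) = 112.3611
P₀ = 7.7563/(1+0.1461)^1 + 9.6722/(1+0.1461)^2 + 12.0612/(1+0.1461)^3 + 112.3611/(1+0.1461)^3 = 96.7787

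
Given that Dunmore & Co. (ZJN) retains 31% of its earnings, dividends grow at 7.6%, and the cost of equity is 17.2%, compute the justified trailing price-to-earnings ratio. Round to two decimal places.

7.73

Payout ratio b = 1 − 0.31 = 0.69.
Justified trailing P/E = b(1+g)/(r−g) = 0.69×(1+0.076)/(0.172−0.076) = 7.7338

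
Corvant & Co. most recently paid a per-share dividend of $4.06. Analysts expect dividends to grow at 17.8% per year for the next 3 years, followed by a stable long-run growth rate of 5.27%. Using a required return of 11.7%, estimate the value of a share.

$91.52

Two-stage DDM. Project D₁…D_3 at 0.178, terminal growth 0.0527, discount at r = 0.117.
D_1 = 4.7827
D_2 = 5.6340
D_3 = 6.6368
Terminal value at t=3: TV = D_4/(r−g) = 6.9866/(0.117−0.0527) = 108.6565
P₀ = 4.7827/(1+0.117)^1 + 5.6340/(1+0.117)^2 + 6.6368/(1+0.117)^3 + 108.6565/(1+0.117)^3 = 91.5238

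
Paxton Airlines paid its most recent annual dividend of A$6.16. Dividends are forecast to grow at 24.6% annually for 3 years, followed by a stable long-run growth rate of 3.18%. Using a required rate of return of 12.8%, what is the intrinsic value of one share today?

Two-stage DDM. Project D₁…D_3 at 0.246, terminal growth 0.0318, discount at r = 0.128.
D_1 = 7.6754
D_2 = 9.5635
D_3 = 11.9161
Terminal value at t=3: TV = D_4/(r−g) = 12.2951/(0.128−0.0318) = 127.8072
P₀ = 7.6754/(1+0.128)^1 + 9.5635/(1+0.128)^2 + 11.9161/(1+0.128)^3 + 127.8072/(1+0.128)^3 = 111.6719

A$111.67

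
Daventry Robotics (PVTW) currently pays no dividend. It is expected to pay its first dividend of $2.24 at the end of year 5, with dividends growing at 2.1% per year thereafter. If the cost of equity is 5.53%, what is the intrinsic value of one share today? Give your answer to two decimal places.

Deferred-dividend DDM. At t=4 the remaining stream is a growing perpetuity with first payment D_5 = 2.24.
V_4 = D_5/(r−g) = 2.24/(0.0553−0.021) = 65.3061
P₀ = V_4/(1+r)^4 = 65.3061/(1+0.0553)^4 = 52.6563

$52.66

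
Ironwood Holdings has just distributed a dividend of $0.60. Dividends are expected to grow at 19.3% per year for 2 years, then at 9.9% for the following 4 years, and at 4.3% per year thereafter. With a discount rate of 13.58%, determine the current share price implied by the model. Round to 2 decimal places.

Three-stage DDM. Project D₁…D_6; terminal Gordon value at t=6 with g = 0.043; discount at r = 0.1358.
D_1 = 0.7158
D_2 = 0.8539
D_3 = 0.9385
D_4 = 1.0314
D_5 = 1.1335
D_6 = 1.2457
TV_6 = 1.2993/(0.1358−0.043) = 14.0010
P₀ = Σ Dₜ/(1+r)ᵗ + TV_6/(1+r)^6 = 10.2539

$10.25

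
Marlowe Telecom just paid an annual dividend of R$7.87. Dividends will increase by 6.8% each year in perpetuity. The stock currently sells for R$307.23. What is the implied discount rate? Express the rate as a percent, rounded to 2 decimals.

9.54%

Rearranging the constant-growth DDM: r = D₁/P₀ + g.
D₁ = 7.87 × (1 + 0.068) = 8.4052.
r = 8.4052 / 307.23 + 0.068 = 0.02736 + 0.068 = 0.09536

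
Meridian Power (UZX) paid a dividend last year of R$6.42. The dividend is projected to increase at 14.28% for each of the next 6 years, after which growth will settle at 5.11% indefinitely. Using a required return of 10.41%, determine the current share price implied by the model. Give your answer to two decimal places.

R$200.09

Two-stage DDM. Project D₁…D_6 at 0.1428, terminal growth 0.0511, discount at r = 0.1041.
D_1 = 7.3368
D_2 = 8.3845
D_3 = 9.5818
D_4 = 10.9500
D_5 = 12.5137
D_6 = 14.3007
Terminal value at t=6: TV = D_7/(r−g) = 15.0314/(0.1041−0.0511) = 283.6120
P₀ = 7.3368/(1+0.1041)^1 + 8.3845/(1+0.1041)^2 + 9.5818/(1+0.1041)^3 + 10.9500/(1+0.1041)^4 + 12.5137/(1+0.1041)^5 + 14.3007/(1+0.1041)^6 + 283.6120/(1+0.1041)^6 = 200.0891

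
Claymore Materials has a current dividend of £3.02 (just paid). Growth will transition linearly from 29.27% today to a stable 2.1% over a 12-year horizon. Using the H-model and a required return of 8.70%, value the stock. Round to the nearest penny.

H-model: P₀ = D₀[(1+g_L) + H(g_S−g_L)]/(r−g_L), with H = 12/2 = 6.
P₀ = 3.02 × [(1+0.021) + 6×(0.2927−0.021)] / (0.087−0.021)
   = 3.02 × 2.6512 / 0.066 = 121.3125

£121.31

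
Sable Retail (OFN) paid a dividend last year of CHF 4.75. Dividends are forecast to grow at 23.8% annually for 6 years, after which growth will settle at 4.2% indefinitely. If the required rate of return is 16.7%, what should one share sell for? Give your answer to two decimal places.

Two-stage DDM. Project D₁…D_6 at 0.238, terminal growth 0.042, discount at r = 0.167.
D_1 = 5.8805
D_2 = 7.2801
D_3 = 9.0127
D_4 = 11.1577
D_5 = 13.8133
D_6 = 17.1008
Terminal value at t=6: TV = D_7/(r−g) = 17.8191/(0.167−0.042) = 142.5526
P₀ = 5.8805/(1+0.167)^1 + 7.2801/(1+0.167)^2 + 9.0127/(1+0.167)^3 + 11.1577/(1+0.167)^4 + 13.8133/(1+0.167)^5 + 17.1008/(1+0.167)^6 + 142.5526/(1+0.167)^6 = 91.6582

CHF 91.66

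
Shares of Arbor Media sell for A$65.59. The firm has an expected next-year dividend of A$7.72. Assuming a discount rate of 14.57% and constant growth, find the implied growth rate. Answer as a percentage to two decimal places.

From P₀ = D₁/(r − g), the implied growth is g = r − D₁/P₀.
g = 0.1457 − 7.72/65.59 = 0.1457 − 0.11770 = 0.02800

2.80%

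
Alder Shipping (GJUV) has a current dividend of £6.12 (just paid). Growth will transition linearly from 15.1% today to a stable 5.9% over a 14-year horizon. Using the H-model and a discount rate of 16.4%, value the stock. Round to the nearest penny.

H-model: P₀ = D₀[(1+g_L) + H(g_S−g_L)]/(r−g_L), with H = 14/2 = 7.
P₀ = 6.12 × [(1+0.059) + 7×(0.151−0.059)] / (0.164−0.059)
   = 6.12 × 1.7030 / 0.105 = 99.2606

£99.26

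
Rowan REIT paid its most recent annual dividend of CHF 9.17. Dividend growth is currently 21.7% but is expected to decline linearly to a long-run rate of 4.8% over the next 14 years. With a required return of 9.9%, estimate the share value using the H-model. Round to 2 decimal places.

H-model: P₀ = D₀[(1+g_L) + H(g_S−g_L)]/(r−g_L), with H = 14/2 = 7.
P₀ = 9.17 × [(1+0.048) + 7×(0.217−0.048)] / (0.099−0.048)
   = 9.17 × 2.2310 / 0.051 = 401.1425

CHF 401.14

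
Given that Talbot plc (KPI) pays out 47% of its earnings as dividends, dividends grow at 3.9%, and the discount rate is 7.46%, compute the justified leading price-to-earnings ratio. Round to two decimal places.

13.20

Justified leading P/E = b/(r−g) = 0.47/(0.0746−0.039) = 13.2022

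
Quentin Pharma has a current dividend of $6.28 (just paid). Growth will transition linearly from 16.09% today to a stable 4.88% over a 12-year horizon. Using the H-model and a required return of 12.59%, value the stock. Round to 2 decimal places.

H-model: P₀ = D₀[(1+g_L) + H(g_S−g_L)]/(r−g_L), with H = 12/2 = 6.
P₀ = 6.28 × [(1+0.0488) + 6×(0.1609−0.0488)] / (0.1259−0.0488)
   = 6.28 × 1.7214 / 0.0771 = 140.2126

$140.21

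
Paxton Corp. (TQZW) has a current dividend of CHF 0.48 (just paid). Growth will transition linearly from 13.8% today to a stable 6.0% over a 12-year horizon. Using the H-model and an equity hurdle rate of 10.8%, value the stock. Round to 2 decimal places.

CHF 15.28

H-model: P₀ = D₀[(1+g_L) + H(g_S−g_L)]/(r−g_L), with H = 12/2 = 6.
P₀ = 0.48 × [(1+0.06) + 6×(0.138−0.06)] / (0.108−0.06)
   = 0.48 × 1.5280 / 0.048 = 15.2800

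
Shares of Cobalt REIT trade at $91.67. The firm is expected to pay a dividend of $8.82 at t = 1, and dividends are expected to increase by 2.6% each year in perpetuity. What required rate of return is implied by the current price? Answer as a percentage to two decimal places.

Rearranging the constant-growth DDM: r = D₁/P₀ + g.
r = 8.8200 / 91.67 + 0.026 = 0.09621 + 0.026 = 0.12221

12.22%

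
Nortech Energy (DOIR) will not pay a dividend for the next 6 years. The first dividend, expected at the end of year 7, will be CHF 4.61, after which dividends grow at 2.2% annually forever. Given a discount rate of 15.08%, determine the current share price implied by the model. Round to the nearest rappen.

Deferred-dividend DDM. At t=6 the remaining stream is a growing perpetuity with first payment D_7 = 4.61.
V_6 = D_7/(r−g) = 4.61/(0.1508−0.022) = 35.7919
P₀ = V_6/(1+r)^6 = 35.7919/(1+0.1508)^6 = 15.4094

CHF 15.41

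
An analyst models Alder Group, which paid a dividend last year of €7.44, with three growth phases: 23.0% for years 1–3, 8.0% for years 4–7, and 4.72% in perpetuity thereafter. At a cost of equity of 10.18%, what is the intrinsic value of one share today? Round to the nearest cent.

€250.60

Three-stage DDM. Project D₁…D_7; terminal Gordon value at t=7 with g = 0.0472; discount at r = 0.1018.
D_1 = 9.1512
D_2 = 11.2560
D_3 = 13.8449
D_4 = 14.9524
D_5 = 16.1486
D_6 = 17.4405
D_7 = 18.8358
TV_7 = 19.7248/(0.1018−0.0472) = 361.2603
P₀ = Σ Dₜ/(1+r)ᵗ + TV_7/(1+r)^7 = 250.5986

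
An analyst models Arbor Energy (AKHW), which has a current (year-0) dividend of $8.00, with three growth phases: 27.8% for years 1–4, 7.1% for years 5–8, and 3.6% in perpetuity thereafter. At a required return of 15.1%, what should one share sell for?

Three-stage DDM. Project D₁…D_8; terminal Gordon value at t=8 with g = 0.036; discount at r = 0.151.
D_1 = 10.2240
D_2 = 13.0663
D_3 = 16.6987
D_4 = 21.3409
D_5 = 22.8561
D_6 = 24.4789
D_7 = 26.2169
D_8 = 28.0783
TV_8 = 29.0892/(0.151−0.036) = 252.9491
P₀ = Σ Dₜ/(1+r)ᵗ + TV_8/(1+r)^8 = 164.7260

$164.73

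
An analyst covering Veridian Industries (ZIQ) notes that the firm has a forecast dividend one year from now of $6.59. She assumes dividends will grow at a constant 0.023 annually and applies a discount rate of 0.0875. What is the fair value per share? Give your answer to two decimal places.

Gordon growth model: P₀ = D₁/(r − g), with D₁ = 6.59 given directly.
P₀ = 6.5900 / (0.0875 − 0.023) = 6.5900 / 0.0645 = 102.1705

$102.17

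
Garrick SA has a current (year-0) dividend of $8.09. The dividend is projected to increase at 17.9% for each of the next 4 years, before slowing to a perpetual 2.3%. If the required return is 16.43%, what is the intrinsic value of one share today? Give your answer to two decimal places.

$94.98

Two-stage DDM. Project D₁…D_4 at 0.179, terminal growth 0.023, discount at r = 0.1643.
D_1 = 9.5381
D_2 = 11.2454
D_3 = 13.2584
D_4 = 15.6316
Terminal value at t=4: TV = D_5/(r−g) = 15.9911/(0.1643−0.023) = 113.1715
P₀ = 9.5381/(1+0.1643)^1 + 11.2454/(1+0.1643)^2 + 13.2584/(1+0.1643)^3 + 15.6316/(1+0.1643)^4 + 113.1715/(1+0.1643)^4 = 94.9798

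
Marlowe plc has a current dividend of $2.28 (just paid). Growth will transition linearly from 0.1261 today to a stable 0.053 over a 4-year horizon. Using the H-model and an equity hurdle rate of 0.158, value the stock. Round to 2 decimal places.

H-model: P₀ = D₀[(1+g_L) + H(g_S−g_L)]/(r−g_L), with H = 4/2 = 2.
P₀ = 2.28 × [(1+0.053) + 2×(0.1261−0.053)] / (0.158−0.053)
   = 2.28 × 1.1992 / 0.105 = 26.0398

$26.04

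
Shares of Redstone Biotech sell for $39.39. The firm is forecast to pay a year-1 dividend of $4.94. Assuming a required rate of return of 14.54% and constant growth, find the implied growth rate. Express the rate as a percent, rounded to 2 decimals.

From P₀ = D₁/(r − g), the implied growth is g = r − D₁/P₀.
g = 0.1454 − 4.94/39.39 = 0.1454 − 0.12541 = 0.01999

2.00%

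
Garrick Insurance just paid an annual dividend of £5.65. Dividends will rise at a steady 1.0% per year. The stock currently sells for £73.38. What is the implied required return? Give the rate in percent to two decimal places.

8.78%

Rearranging the constant-growth DDM: r = D₁/P₀ + g.
D₁ = 5.65 × (1 + 0.01) = 5.7065.
r = 5.7065 / 73.38 + 0.01 = 0.07777 + 0.01 = 0.08777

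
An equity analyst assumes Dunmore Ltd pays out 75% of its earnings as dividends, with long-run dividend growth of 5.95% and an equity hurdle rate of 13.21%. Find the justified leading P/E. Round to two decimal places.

10.33

Justified leading P/E = b/(r−g) = 0.75/(0.1321−0.0595) = 10.3306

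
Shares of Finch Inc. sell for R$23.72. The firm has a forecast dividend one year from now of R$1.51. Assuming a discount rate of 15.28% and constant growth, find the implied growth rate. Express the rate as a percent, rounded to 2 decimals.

From P₀ = D₁/(r − g), the implied growth is g = r − D₁/P₀.
g = 0.1528 − 1.51/23.72 = 0.1528 − 0.06366 = 0.08914

8.91%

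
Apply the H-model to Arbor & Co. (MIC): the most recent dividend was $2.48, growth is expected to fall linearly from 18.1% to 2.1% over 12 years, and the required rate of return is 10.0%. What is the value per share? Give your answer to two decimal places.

$62.19

H-model: P₀ = D₀[(1+g_L) + H(g_S−g_L)]/(r−g_L), with H = 12/2 = 6.
P₀ = 2.48 × [(1+0.021) + 6×(0.181−0.021)] / (0.1−0.021)
   = 2.48 × 1.9810 / 0.079 = 62.1884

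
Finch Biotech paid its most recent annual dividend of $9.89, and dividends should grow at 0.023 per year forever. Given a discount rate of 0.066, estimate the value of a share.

$235.29

Gordon growth model: P₀ = D₁/(r − g). D₁ = 9.89 × (1 + 0.023) = 10.1175.
P₀ = 10.1175 / (0.066 − 0.023) = 10.1175 / 0.043 = 235.2900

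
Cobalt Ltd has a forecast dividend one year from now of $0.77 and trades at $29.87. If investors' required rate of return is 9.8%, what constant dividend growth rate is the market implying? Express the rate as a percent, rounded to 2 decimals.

From P₀ = D₁/(r − g), the implied growth is g = r − D₁/P₀.
g = 0.098 − 0.77/29.87 = 0.098 − 0.02578 = 0.07222

7.22%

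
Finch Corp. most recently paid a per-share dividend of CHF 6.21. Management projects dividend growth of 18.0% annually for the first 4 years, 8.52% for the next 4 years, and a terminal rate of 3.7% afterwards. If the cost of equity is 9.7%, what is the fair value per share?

Three-stage DDM. Project D₁…D_8; terminal Gordon value at t=8 with g = 0.037; discount at r = 0.097.
D_1 = 7.3278
D_2 = 8.6468
D_3 = 10.2032
D_4 = 12.0398
D_5 = 13.0656
D_6 = 14.1788
D_7 = 15.3868
D_8 = 16.6978
TV_8 = 17.3156/(0.097−0.037) = 288.5933
P₀ = Σ Dₜ/(1+r)ᵗ + TV_8/(1+r)^8 = 199.8824

CHF 199.88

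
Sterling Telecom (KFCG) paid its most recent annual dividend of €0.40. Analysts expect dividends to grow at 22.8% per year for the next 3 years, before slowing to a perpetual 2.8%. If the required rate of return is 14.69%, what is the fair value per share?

Two-stage DDM. Project D₁…D_3 at 0.228, terminal growth 0.028, discount at r = 0.1469.
D_1 = 0.4912
D_2 = 0.6032
D_3 = 0.7407
Terminal value at t=3: TV = D_4/(r−g) = 0.7615/(0.1469−0.028) = 6.4042
P₀ = 0.4912/(1+0.1469)^1 + 0.6032/(1+0.1469)^2 + 0.7407/(1+0.1469)^3 + 6.4042/(1+0.1469)^3 = 5.6230

€5.62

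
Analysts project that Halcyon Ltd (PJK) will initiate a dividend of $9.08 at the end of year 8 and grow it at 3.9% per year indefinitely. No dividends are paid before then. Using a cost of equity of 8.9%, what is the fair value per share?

$99.98

Deferred-dividend DDM. At t=7 the remaining stream is a growing perpetuity with first payment D_8 = 9.08.
V_7 = D_8/(r−g) = 9.08/(0.089−0.039) = 181.6000
P₀ = V_7/(1+r)^7 = 181.6000/(1+0.089)^7 = 99.9817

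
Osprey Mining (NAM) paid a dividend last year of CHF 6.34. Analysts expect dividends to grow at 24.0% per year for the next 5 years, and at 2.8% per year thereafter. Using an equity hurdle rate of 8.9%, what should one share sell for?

Two-stage DDM. Project D₁…D_5 at 0.24, terminal growth 0.028, discount at r = 0.089.
D_1 = 7.8616
D_2 = 9.7484
D_3 = 12.0880
D_4 = 14.9891
D_5 = 18.5865
Terminal value at t=5: TV = D_6/(r−g) = 19.1069/(0.089−0.028) = 313.2283
P₀ = 7.8616/(1+0.089)^1 + 9.7484/(1+0.089)^2 + 12.0880/(1+0.089)^3 + 14.9891/(1+0.089)^4 + 18.5865/(1+0.089)^5 + 313.2283/(1+0.089)^5 = 252.1056

CHF 252.11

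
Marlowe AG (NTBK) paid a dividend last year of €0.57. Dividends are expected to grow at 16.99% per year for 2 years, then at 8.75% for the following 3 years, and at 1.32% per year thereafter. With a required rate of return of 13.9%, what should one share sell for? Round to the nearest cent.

€7.05

Three-stage DDM. Project D₁…D_5; terminal Gordon value at t=5 with g = 0.0132; discount at r = 0.139.
D_1 = 0.6668
D_2 = 0.7801
D_3 = 0.8484
D_4 = 0.9226
D_5 = 1.0034
TV_5 = 1.0166/(0.139−0.0132) = 8.0812
P₀ = Σ Dₜ/(1+r)ᵗ + TV_5/(1+r)^5 = 7.0481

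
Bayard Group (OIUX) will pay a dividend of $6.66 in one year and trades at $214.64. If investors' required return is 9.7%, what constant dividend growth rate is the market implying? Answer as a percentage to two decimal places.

6.60%

From P₀ = D₁/(r − g), the implied growth is g = r − D₁/P₀.
g = 0.097 − 6.66/214.64 = 0.097 − 0.03103 = 0.06597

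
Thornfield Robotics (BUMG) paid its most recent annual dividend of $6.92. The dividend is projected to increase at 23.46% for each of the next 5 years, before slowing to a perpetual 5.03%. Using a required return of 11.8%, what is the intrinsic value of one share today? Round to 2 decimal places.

$223.35

Two-stage DDM. Project D₁…D_5 at 0.2346, terminal growth 0.0503, discount at r = 0.118.
D_1 = 8.5434
D_2 = 10.5477
D_3 = 13.0222
D_4 = 16.0772
D_5 = 19.8489
Terminal value at t=5: TV = D_6/(r−g) = 20.8473/(0.118−0.0503) = 307.9372
P₀ = 8.5434/(1+0.118)^1 + 10.5477/(1+0.118)^2 + 13.0222/(1+0.118)^3 + 16.0772/(1+0.118)^4 + 19.8489/(1+0.118)^5 + 307.9372/(1+0.118)^5 = 223.3541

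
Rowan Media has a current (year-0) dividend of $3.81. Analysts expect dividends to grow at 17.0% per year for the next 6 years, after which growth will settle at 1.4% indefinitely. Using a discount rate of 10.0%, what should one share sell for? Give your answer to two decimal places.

$93.57

Two-stage DDM. Project D₁…D_6 at 0.17, terminal growth 0.014, discount at r = 0.1.
D_1 = 4.4577
D_2 = 5.2155
D_3 = 6.1021
D_4 = 7.1395
D_5 = 8.3532
D_6 = 9.7733
Terminal value at t=6: TV = D_7/(r−g) = 9.9101/(0.1−0.014) = 115.2337
P₀ = 4.4577/(1+0.1)^1 + 5.2155/(1+0.1)^2 + 6.1021/(1+0.1)^3 + 7.1395/(1+0.1)^4 + 8.3532/(1+0.1)^5 + 9.7733/(1+0.1)^6 + 115.2337/(1+0.1)^6 = 93.5737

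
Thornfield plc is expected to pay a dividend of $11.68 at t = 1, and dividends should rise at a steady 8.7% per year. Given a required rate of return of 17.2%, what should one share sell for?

$137.41

Gordon growth model: P₀ = D₁/(r − g), with D₁ = 11.68 given directly.
P₀ = 11.6800 / (0.172 − 0.087) = 11.6800 / 0.085 = 137.4118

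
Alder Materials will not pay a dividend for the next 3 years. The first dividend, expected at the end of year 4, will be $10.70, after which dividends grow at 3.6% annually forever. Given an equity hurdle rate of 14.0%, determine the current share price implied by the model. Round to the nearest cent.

$69.44

Deferred-dividend DDM. At t=3 the remaining stream is a growing perpetuity with first payment D_4 = 10.70.
V_3 = D_4/(r−g) = 10.70/(0.14−0.036) = 102.8846
P₀ = V_3/(1+r)^3 = 102.8846/(1+0.14)^3 = 69.4442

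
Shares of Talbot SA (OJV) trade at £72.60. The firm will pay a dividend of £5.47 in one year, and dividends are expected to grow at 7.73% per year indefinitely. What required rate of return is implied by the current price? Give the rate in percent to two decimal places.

Rearranging the constant-growth DDM: r = D₁/P₀ + g.
r = 5.4700 / 72.60 + 0.0773 = 0.07534 + 0.0773 = 0.15264

15.26%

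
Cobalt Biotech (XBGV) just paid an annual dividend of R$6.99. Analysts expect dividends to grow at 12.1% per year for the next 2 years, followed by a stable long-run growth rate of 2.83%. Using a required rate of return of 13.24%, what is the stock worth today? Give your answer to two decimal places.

Two-stage DDM. Project D₁…D_2 at 0.121, terminal growth 0.0283, discount at r = 0.1324.
D_1 = 7.8358
D_2 = 8.7839
Terminal value at t=2: TV = D_3/(r−g) = 9.0325/(0.1324−0.0283) = 86.7676
P₀ = 7.8358/(1+0.1324)^1 + 8.7839/(1+0.1324)^2 + 86.7676/(1+0.1324)^2 = 81.4336

R$81.43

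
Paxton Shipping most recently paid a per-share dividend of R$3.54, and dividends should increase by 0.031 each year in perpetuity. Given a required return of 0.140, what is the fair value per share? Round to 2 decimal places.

R$33.48

Gordon growth model: P₀ = D₁/(r − g). D₁ = 3.54 × (1 + 0.031) = 3.6497.
P₀ = 3.6497 / (0.14 − 0.031) = 3.6497 / 0.109 = 33.4839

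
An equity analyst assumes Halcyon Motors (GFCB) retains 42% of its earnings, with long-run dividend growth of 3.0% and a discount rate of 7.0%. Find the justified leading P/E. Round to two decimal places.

Payout ratio b = 1 − 0.42 = 0.58.
Justified leading P/E = b/(r−g) = 0.58/(0.07−0.03) = 14.5000

14.50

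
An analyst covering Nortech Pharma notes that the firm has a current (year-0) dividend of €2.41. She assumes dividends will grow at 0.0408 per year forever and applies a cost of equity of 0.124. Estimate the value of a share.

€30.15

Gordon growth model: P₀ = D₁/(r − g). D₁ = 2.41 × (1 + 0.0408) = 2.5083.
P₀ = 2.5083 / (0.124 − 0.0408) = 2.5083 / 0.0832 = 30.1482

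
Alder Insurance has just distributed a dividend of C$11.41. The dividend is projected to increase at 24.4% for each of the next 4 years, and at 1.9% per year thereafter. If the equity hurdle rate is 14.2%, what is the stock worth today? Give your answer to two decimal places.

Two-stage DDM. Project D₁…D_4 at 0.244, terminal growth 0.019, discount at r = 0.142.
D_1 = 14.1940
D_2 = 17.6574
D_3 = 21.9658
D_4 = 27.3254
Terminal value at t=4: TV = D_5/(r−g) = 27.8446/(0.142−0.019) = 226.3791
P₀ = 14.1940/(1+0.142)^1 + 17.6574/(1+0.142)^2 + 21.9658/(1+0.142)^3 + 27.3254/(1+0.142)^4 + 226.3791/(1+0.142)^4 = 189.8808

C$189.88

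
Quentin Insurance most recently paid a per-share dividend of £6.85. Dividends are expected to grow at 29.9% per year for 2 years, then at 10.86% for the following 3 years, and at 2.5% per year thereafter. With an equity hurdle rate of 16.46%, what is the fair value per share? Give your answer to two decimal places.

£93.32

Three-stage DDM. Project D₁…D_5; terminal Gordon value at t=5 with g = 0.025; discount at r = 0.1646.
D_1 = 8.8981
D_2 = 11.5587
D_3 = 12.8140
D_4 = 14.2056
D_5 = 15.7483
TV_5 = 16.1420/(0.1646−0.025) = 115.6304
P₀ = Σ Dₜ/(1+r)ᵗ + TV_5/(1+r)^5 = 93.3231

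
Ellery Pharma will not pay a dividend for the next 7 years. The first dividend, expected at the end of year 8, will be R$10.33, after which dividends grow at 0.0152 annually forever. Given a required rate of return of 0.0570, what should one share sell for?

Deferred-dividend DDM. At t=7 the remaining stream is a growing perpetuity with first payment D_8 = 10.33.
V_7 = D_8/(r−g) = 10.33/(0.057−0.0152) = 247.1292
P₀ = V_7/(1+r)^7 = 247.1292/(1+0.057)^7 = 167.6483

R$167.65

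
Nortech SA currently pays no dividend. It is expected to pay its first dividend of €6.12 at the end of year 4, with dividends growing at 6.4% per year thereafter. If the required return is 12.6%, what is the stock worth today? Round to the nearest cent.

Deferred-dividend DDM. At t=3 the remaining stream is a growing perpetuity with first payment D_4 = 6.12.
V_3 = D_4/(r−g) = 6.12/(0.126−0.064) = 98.7097
P₀ = V_3/(1+r)^3 = 98.7097/(1+0.126)^3 = 69.1424

€69.14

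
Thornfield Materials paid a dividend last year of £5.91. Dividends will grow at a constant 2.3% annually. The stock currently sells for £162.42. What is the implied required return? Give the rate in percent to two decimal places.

Rearranging the constant-growth DDM: r = D₁/P₀ + g.
D₁ = 5.91 × (1 + 0.023) = 6.0459.
r = 6.0459 / 162.42 + 0.023 = 0.03722 + 0.023 = 0.06022

6.02%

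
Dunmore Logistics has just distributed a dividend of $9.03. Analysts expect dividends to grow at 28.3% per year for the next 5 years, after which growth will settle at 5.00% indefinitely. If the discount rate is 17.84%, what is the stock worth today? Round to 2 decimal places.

$171.67

Two-stage DDM. Project D₁…D_5 at 0.283, terminal growth 0.05, discount at r = 0.1784.
D_1 = 11.5855
D_2 = 14.8642
D_3 = 19.0707
D_4 = 24.4678
D_5 = 31.3921
Terminal value at t=5: TV = D_6/(r−g) = 32.9618/(0.1784−0.05) = 256.7115
P₀ = 11.5855/(1+0.1784)^1 + 14.8642/(1+0.1784)^2 + 19.0707/(1+0.1784)^3 + 24.4678/(1+0.1784)^4 + 31.3921/(1+0.1784)^5 + 256.7115/(1+0.1784)^5 = 171.6691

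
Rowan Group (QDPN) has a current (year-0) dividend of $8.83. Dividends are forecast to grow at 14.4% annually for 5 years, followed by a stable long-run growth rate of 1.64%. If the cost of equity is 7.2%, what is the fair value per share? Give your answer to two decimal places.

Two-stage DDM. Project D₁…D_5 at 0.144, terminal growth 0.0164, discount at r = 0.072.
D_1 = 10.1015
D_2 = 11.5561
D_3 = 13.2202
D_4 = 15.1239
D_5 = 17.3018
Terminal value at t=5: TV = D_6/(r−g) = 17.5855/(0.072−0.0164) = 316.2865
P₀ = 10.1015/(1+0.072)^1 + 11.5561/(1+0.072)^2 + 13.2202/(1+0.072)^3 + 15.1239/(1+0.072)^4 + 17.3018/(1+0.072)^5 + 316.2865/(1+0.072)^5 = 277.2959

$277.30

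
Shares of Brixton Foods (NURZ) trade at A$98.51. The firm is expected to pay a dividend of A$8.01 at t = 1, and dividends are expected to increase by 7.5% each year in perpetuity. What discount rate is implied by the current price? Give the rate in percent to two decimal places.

15.63%

Rearranging the constant-growth DDM: r = D₁/P₀ + g.
r = 8.0100 / 98.51 + 0.075 = 0.08131 + 0.075 = 0.15631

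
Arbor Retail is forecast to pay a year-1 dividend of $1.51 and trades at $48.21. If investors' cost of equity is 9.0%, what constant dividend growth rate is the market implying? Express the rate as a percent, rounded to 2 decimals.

5.87%

From P₀ = D₁/(r − g), the implied growth is g = r − D₁/P₀.
g = 0.09 − 1.51/48.21 = 0.09 − 0.03132 = 0.05868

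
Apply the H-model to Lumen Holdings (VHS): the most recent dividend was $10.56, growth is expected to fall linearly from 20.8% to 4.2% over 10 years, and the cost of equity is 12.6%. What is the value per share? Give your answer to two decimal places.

$235.34

H-model: P₀ = D₀[(1+g_L) + H(g_S−g_L)]/(r−g_L), with H = 10/2 = 5.
P₀ = 10.56 × [(1+0.042) + 5×(0.208−0.042)] / (0.126−0.042)
   = 10.56 × 1.8720 / 0.084 = 235.3371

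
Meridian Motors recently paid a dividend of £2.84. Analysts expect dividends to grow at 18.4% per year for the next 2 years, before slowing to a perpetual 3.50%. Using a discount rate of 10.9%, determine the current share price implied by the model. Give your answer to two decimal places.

Two-stage DDM. Project D₁…D_2 at 0.184, terminal growth 0.035, discount at r = 0.109.
D_1 = 3.3626
D_2 = 3.9813
Terminal value at t=2: TV = D_3/(r−g) = 4.1206/(0.109−0.035) = 55.6840
P₀ = 3.3626/(1+0.109)^1 + 3.9813/(1+0.109)^2 + 55.6840/(1+0.109)^2 = 51.5451

£51.55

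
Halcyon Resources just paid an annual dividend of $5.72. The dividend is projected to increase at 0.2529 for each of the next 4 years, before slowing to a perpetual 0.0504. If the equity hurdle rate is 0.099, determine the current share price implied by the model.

Two-stage DDM. Project D₁…D_4 at 0.2529, terminal growth 0.0504, discount at r = 0.099.
D_1 = 7.1666
D_2 = 8.9790
D_3 = 11.2498
D_4 = 14.0949
Terminal value at t=4: TV = D_5/(r−g) = 14.8053/(0.099−0.0504) = 304.6352
P₀ = 7.1666/(1+0.099)^1 + 8.9790/(1+0.099)^2 + 11.2498/(1+0.099)^3 + 14.0949/(1+0.099)^4 + 304.6352/(1+0.099)^4 = 240.9208

$240.92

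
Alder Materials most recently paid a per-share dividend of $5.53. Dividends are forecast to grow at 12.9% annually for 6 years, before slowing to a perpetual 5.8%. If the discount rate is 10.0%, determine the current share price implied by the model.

$199.22

Two-stage DDM. Project D₁…D_6 at 0.129, terminal growth 0.058, discount at r = 0.1.
D_1 = 6.2434
D_2 = 7.0488
D_3 = 7.9581
D_4 = 8.9846
D_5 = 10.1437
D_6 = 11.4522
Terminal value at t=6: TV = D_7/(r−g) = 12.1164/(0.1−0.058) = 288.4863
P₀ = 6.2434/(1+0.1)^1 + 7.0488/(1+0.1)^2 + 7.9581/(1+0.1)^3 + 8.9846/(1+0.1)^4 + 10.1437/(1+0.1)^5 + 11.4522/(1+0.1)^6 + 288.4863/(1+0.1)^6 = 199.2227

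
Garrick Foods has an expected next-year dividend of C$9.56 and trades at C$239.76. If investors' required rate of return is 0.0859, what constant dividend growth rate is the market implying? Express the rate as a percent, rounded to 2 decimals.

4.60%

From P₀ = D₁/(r − g), the implied growth is g = r − D₁/P₀.
g = 0.0859 − 9.56/239.76 = 0.0859 − 0.03987 = 0.04603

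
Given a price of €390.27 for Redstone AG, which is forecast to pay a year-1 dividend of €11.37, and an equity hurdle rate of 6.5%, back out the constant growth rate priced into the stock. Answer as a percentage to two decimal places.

3.59%

From P₀ = D₁/(r − g), the implied growth is g = r − D₁/P₀.
g = 0.065 − 11.37/390.27 = 0.065 − 0.02913 = 0.03587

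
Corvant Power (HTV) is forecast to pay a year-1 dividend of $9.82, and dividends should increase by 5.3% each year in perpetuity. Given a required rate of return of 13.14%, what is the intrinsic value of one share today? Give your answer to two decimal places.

Gordon growth model: P₀ = D₁/(r − g), with D₁ = 9.82 given directly.
P₀ = 9.8200 / (0.1314 − 0.053) = 9.8200 / 0.0784 = 125.2551

$125.26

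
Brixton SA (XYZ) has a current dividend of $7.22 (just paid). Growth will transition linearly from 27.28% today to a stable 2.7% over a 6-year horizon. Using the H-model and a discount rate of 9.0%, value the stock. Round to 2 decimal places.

H-model: P₀ = D₀[(1+g_L) + H(g_S−g_L)]/(r−g_L), with H = 6/2 = 3.
P₀ = 7.22 × [(1+0.027) + 3×(0.2728−0.027)] / (0.09−0.027)
   = 7.22 × 1.7644 / 0.063 = 202.2058

$202.21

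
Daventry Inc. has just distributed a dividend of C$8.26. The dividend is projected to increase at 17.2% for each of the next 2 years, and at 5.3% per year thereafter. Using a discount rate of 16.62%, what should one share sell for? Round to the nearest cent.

Two-stage DDM. Project D₁…D_2 at 0.172, terminal growth 0.053, discount at r = 0.1662.
D_1 = 9.6807
D_2 = 11.3458
Terminal value at t=2: TV = D_3/(r−g) = 11.9471/(0.1662−0.053) = 105.5400
P₀ = 9.6807/(1+0.1662)^1 + 11.3458/(1+0.1662)^2 + 105.5400/(1+0.1662)^2 = 94.2451

C$94.25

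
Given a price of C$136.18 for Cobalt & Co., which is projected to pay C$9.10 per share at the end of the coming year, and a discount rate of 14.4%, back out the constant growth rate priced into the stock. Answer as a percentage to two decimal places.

7.72%

From P₀ = D₁/(r − g), the implied growth is g = r − D₁/P₀.
g = 0.144 − 9.10/136.18 = 0.144 − 0.06682 = 0.07718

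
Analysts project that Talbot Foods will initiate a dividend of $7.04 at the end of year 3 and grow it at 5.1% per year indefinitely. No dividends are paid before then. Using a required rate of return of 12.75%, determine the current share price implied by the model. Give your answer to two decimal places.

Deferred-dividend DDM. At t=2 the remaining stream is a growing perpetuity with first payment D_3 = 7.04.
V_2 = D_3/(r−g) = 7.04/(0.1275−0.051) = 92.0261
P₀ = V_2/(1+r)^2 = 92.0261/(1+0.1275)^2 = 72.3899

$72.39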